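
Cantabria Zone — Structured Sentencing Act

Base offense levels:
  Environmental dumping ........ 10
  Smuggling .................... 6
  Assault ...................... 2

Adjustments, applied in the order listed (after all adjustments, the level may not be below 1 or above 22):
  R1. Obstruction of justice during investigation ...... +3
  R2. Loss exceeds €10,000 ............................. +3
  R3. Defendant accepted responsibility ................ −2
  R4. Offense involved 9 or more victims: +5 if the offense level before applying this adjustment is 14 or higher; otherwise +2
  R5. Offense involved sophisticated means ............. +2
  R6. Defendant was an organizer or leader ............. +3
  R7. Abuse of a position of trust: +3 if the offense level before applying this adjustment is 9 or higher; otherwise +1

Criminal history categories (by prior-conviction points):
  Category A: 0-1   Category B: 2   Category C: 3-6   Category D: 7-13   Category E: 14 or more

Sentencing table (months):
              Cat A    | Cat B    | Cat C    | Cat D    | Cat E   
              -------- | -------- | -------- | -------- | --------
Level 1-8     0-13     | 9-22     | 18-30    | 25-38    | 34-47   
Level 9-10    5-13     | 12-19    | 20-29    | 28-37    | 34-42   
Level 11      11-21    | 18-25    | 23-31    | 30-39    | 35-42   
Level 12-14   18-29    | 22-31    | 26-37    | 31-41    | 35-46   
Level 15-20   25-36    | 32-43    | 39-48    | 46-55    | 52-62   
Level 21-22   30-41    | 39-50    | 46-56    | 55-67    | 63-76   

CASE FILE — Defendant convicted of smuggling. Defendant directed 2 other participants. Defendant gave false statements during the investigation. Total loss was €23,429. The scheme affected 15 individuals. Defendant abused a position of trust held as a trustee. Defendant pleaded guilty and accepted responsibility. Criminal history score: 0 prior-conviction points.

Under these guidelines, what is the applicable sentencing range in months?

25-36 months

Base offense level for smuggling: 6.
R1 applies: 6 + 3 = 9.
R2 applies: 9 + 3 = 12.
R3 applies: 12 − 2 = 10.
R4 applies (level before this adjustment is 10 < 14, so +2): 10 + 2 = 12.
R6 applies: 12 + 3 = 15.
R7 applies (level before this adjustment is 15 ≥ 9, so +3): 15 + 3 = 18.
Final offense level: 18.
Criminal history: 0 prior points → Category A (0-1).
Level 18 falls in the 15-20 band.
Grid: Level 15-20 × Category A = 25-36 months.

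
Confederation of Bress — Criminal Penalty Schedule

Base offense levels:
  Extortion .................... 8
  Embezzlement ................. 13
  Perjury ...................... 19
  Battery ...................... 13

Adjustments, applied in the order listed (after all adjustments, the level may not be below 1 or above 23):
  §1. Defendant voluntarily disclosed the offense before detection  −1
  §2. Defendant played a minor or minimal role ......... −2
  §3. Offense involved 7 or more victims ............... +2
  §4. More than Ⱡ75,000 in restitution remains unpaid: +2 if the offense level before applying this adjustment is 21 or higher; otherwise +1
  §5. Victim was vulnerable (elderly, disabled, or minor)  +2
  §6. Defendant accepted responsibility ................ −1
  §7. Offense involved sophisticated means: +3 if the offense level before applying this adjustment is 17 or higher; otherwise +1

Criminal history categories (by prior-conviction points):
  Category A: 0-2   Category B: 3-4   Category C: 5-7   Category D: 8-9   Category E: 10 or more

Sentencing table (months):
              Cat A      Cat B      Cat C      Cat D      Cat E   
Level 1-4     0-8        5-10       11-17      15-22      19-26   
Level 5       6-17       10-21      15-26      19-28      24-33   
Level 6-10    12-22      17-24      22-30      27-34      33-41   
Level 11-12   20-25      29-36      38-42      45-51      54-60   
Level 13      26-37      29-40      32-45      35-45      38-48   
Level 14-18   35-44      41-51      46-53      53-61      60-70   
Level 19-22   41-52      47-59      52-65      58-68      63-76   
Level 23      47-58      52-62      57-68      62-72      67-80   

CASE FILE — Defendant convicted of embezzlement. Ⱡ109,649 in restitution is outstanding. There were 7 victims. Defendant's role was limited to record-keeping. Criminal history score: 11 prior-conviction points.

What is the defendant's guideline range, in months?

Base offense level for embezzlement: 13.
§1 does not apply.
§2 applies: 13 − 2 = 11.
§3 applies: 11 + 2 = 13.
§4 applies (level before this adjustment is 13 < 21, so +1): 13 + 1 = 14.
§5 does not apply.
§7 does not apply.
Final offense level: 14.
Criminal history: 11 prior points → Category E (10+).
Level 14 falls in the 14-18 band.
Grid: Level 14-18 × Category E = 60-70 months.

60-70 months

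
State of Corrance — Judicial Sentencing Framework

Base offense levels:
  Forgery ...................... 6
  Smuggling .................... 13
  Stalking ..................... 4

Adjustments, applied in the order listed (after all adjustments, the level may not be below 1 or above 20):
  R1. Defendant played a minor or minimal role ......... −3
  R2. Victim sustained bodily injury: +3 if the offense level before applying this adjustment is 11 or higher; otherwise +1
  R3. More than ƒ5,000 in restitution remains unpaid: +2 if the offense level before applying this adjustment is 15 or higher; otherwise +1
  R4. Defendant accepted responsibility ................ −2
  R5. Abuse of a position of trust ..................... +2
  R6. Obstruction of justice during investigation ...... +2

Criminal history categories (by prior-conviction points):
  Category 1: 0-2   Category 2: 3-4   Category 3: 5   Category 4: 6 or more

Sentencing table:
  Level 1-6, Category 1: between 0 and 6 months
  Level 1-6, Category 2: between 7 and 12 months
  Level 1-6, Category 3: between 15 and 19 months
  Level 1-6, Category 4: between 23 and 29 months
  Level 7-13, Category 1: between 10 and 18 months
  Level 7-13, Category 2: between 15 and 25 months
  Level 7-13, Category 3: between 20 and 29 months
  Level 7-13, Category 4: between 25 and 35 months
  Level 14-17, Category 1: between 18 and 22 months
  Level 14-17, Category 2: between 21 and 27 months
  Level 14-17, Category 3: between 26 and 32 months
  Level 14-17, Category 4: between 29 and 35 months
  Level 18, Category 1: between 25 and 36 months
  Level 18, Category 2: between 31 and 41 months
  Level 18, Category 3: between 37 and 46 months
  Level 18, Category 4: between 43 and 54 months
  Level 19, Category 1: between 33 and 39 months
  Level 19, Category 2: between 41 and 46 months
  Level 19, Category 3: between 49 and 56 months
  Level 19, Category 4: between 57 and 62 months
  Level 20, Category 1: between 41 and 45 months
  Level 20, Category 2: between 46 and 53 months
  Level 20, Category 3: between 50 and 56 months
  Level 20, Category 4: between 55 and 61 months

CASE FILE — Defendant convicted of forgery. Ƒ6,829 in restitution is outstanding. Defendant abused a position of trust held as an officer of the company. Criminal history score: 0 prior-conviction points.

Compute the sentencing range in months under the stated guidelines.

Base offense level for forgery: 6.
R1 does not apply.
R3 applies (level before this adjustment is 6 < 15, so +1): 6 + 1 = 7.
R4 does not apply.
R5 applies: 7 + 2 = 9.
Final offense level: 9.
Criminal history: 0 prior points → Category 1 (0-2).
Level 9 falls in the 7-13 band.
Grid: Level 7-13 × Category 1 = 10-18 months.

10-18 months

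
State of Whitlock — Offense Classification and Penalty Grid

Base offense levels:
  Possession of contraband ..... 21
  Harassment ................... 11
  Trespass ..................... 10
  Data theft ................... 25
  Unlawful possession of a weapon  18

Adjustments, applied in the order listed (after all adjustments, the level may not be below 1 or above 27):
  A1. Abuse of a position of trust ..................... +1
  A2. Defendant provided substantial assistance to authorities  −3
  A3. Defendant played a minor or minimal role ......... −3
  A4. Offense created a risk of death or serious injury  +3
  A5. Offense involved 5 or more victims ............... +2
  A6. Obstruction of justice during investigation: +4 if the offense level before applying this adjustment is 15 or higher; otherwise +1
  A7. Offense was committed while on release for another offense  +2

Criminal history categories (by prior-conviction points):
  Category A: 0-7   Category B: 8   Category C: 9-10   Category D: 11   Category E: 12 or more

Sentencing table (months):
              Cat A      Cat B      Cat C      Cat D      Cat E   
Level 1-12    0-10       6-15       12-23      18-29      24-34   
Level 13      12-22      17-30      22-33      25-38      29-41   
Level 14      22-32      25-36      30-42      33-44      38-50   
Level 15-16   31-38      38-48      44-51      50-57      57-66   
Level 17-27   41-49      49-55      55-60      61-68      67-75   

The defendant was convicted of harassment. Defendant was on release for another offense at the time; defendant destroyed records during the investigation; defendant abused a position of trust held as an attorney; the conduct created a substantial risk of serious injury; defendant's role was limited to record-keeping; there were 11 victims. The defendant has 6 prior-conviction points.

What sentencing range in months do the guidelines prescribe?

41-49 months

Base offense level for harassment: 11.
A1 applies: 11 + 1 = 12.
A2 does not apply.
A3 applies: 12 − 3 = 9.
A4 applies: 9 + 3 = 12.
A5 applies: 12 + 2 = 14.
A6 applies (level before this adjustment is 14 < 15, so +1): 14 + 1 = 15.
A7 applies: 15 + 2 = 17.
Final offense level: 17.
Criminal history: 6 prior points → Category A (0-7).
Level 17 falls in the 17-27 band.
Grid: Level 17-27 × Category A = 41-49 months.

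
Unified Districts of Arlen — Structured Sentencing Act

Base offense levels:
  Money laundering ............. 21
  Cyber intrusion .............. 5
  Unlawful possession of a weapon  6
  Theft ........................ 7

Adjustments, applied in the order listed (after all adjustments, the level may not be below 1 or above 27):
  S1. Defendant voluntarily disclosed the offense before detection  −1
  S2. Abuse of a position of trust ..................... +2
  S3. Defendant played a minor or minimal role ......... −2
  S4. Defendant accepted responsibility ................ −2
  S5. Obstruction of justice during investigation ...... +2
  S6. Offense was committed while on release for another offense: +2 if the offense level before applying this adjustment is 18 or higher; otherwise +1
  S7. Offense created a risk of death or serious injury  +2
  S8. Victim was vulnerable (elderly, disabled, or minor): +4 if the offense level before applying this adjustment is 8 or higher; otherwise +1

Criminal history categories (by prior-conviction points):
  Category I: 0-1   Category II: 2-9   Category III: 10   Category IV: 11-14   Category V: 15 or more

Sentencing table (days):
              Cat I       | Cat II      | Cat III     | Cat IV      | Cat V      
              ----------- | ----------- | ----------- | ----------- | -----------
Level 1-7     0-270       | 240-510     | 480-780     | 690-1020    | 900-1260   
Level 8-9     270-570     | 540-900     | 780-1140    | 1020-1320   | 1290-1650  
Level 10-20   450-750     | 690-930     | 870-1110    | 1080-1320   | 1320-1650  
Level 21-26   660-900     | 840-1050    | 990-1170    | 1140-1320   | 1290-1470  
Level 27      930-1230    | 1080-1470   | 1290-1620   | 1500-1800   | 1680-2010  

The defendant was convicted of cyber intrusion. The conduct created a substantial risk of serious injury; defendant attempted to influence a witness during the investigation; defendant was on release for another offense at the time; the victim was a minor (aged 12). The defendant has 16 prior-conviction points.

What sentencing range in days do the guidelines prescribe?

1320-1650 days

Base offense level for cyber intrusion: 5.
S3 does not apply.
S5 applies: 5 + 2 = 7.
S6 applies (level before this adjustment is 7 < 18, so +1): 7 + 1 = 8.
S7 applies: 8 + 2 = 10.
S8 applies (level before this adjustment is 10 ≥ 8, so +4): 10 + 4 = 14.
Final offense level: 14.
Criminal history: 16 prior points → Category V (15+).
Level 14 falls in the 10-20 band.
Grid: Level 10-20 × Category V = 1320-1650 days.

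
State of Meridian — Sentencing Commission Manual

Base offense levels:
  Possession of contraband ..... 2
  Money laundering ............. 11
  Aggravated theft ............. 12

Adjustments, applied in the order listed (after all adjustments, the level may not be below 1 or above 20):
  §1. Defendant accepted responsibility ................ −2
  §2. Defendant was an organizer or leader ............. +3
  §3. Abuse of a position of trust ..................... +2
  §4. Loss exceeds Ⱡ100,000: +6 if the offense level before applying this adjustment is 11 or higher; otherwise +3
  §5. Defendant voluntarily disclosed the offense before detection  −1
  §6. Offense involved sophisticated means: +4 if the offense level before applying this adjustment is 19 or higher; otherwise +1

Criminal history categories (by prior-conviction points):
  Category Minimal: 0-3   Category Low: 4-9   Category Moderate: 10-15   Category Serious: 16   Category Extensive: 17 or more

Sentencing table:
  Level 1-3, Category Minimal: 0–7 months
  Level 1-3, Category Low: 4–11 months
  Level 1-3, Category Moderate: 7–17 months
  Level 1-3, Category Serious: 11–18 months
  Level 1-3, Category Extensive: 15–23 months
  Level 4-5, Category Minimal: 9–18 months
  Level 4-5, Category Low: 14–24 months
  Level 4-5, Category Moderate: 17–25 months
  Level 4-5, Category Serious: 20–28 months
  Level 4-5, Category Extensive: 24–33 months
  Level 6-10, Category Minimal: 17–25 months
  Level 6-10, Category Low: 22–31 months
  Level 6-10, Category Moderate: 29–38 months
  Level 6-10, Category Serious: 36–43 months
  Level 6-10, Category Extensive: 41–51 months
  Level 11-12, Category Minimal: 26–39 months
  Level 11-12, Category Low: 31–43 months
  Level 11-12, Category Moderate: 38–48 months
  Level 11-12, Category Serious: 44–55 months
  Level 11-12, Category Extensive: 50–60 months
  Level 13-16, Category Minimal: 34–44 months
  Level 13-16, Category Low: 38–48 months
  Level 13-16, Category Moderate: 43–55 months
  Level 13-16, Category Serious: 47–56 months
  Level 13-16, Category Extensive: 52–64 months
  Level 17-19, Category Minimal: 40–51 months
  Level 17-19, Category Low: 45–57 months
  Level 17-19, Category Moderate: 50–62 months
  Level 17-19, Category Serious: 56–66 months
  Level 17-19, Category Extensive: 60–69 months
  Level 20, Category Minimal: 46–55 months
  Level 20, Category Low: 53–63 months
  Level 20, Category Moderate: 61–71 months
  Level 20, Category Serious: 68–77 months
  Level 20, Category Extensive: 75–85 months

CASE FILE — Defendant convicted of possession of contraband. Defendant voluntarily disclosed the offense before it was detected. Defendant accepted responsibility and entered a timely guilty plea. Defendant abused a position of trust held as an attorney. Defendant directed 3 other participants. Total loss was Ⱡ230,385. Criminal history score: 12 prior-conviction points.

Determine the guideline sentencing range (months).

29-38 months

Base offense level for possession of contraband: 2.
§1 applies: 2 − 2 = 0.
§2 applies: 0 + 3 = 3.
§3 applies: 3 + 2 = 5.
§4 applies (level before this adjustment is 5 < 11, so +3): 5 + 3 = 8.
§5 applies: 8 − 1 = 7.
Final offense level: 7.
Criminal history: 12 prior points → Category Moderate (10-15).
Level 7 falls in the 6-10 band.
Grid: Level 6-10 × Category Moderate = 29-38 months.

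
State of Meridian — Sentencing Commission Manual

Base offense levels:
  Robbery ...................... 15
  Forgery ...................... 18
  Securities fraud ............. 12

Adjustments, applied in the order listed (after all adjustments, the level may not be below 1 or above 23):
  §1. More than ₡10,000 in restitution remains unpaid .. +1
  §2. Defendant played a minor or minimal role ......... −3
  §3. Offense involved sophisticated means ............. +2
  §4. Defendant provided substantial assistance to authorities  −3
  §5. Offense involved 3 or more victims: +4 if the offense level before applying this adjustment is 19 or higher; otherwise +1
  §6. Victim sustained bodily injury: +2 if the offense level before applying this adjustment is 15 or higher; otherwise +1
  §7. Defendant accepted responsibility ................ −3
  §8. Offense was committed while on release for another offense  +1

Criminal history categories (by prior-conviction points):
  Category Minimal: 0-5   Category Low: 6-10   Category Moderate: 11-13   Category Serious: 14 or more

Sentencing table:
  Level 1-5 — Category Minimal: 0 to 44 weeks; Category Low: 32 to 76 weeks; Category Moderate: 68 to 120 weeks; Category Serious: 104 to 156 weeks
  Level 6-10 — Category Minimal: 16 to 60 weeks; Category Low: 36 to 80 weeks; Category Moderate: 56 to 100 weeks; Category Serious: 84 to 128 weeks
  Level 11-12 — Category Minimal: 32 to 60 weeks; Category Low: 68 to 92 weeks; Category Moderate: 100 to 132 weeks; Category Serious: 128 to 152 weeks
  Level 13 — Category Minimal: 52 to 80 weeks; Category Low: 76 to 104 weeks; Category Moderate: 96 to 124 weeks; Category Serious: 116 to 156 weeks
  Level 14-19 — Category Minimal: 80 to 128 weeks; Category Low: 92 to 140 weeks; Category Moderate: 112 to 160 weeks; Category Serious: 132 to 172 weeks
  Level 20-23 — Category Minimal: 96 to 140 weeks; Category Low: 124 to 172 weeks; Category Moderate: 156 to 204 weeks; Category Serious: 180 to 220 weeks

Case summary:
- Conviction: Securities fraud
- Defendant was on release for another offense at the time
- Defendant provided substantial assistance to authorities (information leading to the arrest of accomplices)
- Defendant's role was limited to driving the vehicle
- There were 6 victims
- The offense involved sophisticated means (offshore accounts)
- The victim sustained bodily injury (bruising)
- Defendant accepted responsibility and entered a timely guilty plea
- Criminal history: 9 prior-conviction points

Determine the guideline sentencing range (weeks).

36-80 weeks

Base offense level for securities fraud: 12.
§2 applies: 12 − 3 = 9.
§3 applies: 9 + 2 = 11.
§4 applies: 11 − 3 = 8.
§5 applies (level before this adjustment is 8 < 19, so +1): 8 + 1 = 9.
§6 applies (level before this adjustment is 9 < 15, so +1): 9 + 1 = 10.
§7 applies: 10 − 3 = 7.
§8 applies: 7 + 1 = 8.
Final offense level: 8.
Criminal history: 9 prior points → Category Low (6-10).
Level 8 falls in the 6-10 band.
Grid: Level 6-10 × Category Low = 36-80 weeks.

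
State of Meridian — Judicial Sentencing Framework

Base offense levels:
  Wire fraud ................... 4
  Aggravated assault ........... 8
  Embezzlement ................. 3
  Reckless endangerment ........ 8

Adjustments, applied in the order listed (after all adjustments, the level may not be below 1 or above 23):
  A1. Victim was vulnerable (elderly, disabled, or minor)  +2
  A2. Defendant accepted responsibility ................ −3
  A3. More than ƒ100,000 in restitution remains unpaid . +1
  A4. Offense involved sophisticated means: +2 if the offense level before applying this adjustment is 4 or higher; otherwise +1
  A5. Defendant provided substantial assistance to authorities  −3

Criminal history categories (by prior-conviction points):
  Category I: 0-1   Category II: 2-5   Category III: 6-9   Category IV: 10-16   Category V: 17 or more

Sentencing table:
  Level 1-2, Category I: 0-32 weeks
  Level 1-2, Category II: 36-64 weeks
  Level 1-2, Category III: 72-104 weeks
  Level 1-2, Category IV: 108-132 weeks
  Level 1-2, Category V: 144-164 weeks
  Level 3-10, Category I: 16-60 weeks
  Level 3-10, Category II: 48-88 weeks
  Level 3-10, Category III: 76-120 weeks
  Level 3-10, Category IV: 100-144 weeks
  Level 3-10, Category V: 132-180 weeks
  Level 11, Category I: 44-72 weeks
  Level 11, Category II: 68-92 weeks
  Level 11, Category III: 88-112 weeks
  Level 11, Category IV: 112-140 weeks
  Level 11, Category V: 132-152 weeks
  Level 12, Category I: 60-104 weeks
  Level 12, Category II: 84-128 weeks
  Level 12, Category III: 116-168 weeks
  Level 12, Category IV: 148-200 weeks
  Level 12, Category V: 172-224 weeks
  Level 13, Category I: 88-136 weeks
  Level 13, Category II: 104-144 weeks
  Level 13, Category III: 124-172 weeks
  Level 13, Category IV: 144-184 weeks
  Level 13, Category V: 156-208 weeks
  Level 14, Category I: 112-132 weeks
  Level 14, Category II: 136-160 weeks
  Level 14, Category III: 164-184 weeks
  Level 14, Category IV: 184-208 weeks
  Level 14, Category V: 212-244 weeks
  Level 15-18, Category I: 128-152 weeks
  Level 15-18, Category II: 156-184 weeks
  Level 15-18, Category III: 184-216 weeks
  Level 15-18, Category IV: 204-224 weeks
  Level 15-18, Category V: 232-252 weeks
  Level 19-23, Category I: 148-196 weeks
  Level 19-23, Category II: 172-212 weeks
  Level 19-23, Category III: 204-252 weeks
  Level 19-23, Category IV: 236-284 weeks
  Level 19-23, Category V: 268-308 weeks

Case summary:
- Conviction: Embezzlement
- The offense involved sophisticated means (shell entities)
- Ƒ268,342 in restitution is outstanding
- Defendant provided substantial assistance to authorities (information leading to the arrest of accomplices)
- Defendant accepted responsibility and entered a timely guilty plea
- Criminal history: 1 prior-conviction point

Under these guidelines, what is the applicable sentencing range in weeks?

0-32 weeks

Base offense level for embezzlement: 3.
A1 does not apply.
A2 applies: 3 − 3 = 0.
A3 applies: 0 + 1 = 1.
A4 applies (level before this adjustment is 1 < 4, so +1): 1 + 1 = 2.
A5 applies: 2 − 3 = -1.
Level -1 is below the minimum of 1; floored at 1.
Final offense level: 1.
Criminal history: 1 prior point → Category I (0-1).
Level 1 falls in the 1-2 band.
Grid: Level 1-2 × Category I = 0-32 weeks.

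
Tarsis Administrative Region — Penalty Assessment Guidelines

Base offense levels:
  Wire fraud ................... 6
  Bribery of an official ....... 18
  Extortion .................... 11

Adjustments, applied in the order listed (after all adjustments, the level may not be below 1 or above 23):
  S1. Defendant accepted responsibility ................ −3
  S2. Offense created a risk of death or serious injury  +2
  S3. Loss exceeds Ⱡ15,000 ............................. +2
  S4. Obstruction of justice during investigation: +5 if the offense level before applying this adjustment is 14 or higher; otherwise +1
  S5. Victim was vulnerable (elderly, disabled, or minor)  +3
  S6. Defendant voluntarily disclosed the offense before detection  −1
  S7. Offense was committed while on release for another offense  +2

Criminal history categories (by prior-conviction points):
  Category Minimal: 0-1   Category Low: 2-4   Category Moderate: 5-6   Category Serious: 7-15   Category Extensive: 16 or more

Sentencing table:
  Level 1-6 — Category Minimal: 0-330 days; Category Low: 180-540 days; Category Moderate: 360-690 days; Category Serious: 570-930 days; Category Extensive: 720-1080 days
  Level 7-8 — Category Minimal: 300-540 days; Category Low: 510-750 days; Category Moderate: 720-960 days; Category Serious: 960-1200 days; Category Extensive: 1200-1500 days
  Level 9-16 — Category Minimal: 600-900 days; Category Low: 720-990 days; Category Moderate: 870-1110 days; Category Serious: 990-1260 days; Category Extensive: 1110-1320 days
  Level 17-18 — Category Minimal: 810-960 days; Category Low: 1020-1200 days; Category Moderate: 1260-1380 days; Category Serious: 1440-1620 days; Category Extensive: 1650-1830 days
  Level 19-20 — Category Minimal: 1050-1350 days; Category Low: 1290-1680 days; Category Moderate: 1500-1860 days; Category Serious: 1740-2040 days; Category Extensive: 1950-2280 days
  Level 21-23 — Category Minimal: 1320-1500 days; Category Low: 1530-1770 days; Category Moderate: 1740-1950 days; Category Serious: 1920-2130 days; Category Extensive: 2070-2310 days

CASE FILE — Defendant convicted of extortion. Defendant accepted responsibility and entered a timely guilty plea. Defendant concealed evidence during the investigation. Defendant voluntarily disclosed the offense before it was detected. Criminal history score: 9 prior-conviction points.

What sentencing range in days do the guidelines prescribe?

960-1200 days

Base offense level for extortion: 11.
S1 applies: 11 − 3 = 8.
S4 applies (level before this adjustment is 8 < 14, so +1): 8 + 1 = 9.
S5 does not apply.
S6 applies: 9 − 1 = 8.
S7 does not apply.
Final offense level: 8.
Criminal history: 9 prior points → Category Serious (7-15).
Level 8 falls in the 7-8 band.
Grid: Level 7-8 × Category Serious = 960-1200 days.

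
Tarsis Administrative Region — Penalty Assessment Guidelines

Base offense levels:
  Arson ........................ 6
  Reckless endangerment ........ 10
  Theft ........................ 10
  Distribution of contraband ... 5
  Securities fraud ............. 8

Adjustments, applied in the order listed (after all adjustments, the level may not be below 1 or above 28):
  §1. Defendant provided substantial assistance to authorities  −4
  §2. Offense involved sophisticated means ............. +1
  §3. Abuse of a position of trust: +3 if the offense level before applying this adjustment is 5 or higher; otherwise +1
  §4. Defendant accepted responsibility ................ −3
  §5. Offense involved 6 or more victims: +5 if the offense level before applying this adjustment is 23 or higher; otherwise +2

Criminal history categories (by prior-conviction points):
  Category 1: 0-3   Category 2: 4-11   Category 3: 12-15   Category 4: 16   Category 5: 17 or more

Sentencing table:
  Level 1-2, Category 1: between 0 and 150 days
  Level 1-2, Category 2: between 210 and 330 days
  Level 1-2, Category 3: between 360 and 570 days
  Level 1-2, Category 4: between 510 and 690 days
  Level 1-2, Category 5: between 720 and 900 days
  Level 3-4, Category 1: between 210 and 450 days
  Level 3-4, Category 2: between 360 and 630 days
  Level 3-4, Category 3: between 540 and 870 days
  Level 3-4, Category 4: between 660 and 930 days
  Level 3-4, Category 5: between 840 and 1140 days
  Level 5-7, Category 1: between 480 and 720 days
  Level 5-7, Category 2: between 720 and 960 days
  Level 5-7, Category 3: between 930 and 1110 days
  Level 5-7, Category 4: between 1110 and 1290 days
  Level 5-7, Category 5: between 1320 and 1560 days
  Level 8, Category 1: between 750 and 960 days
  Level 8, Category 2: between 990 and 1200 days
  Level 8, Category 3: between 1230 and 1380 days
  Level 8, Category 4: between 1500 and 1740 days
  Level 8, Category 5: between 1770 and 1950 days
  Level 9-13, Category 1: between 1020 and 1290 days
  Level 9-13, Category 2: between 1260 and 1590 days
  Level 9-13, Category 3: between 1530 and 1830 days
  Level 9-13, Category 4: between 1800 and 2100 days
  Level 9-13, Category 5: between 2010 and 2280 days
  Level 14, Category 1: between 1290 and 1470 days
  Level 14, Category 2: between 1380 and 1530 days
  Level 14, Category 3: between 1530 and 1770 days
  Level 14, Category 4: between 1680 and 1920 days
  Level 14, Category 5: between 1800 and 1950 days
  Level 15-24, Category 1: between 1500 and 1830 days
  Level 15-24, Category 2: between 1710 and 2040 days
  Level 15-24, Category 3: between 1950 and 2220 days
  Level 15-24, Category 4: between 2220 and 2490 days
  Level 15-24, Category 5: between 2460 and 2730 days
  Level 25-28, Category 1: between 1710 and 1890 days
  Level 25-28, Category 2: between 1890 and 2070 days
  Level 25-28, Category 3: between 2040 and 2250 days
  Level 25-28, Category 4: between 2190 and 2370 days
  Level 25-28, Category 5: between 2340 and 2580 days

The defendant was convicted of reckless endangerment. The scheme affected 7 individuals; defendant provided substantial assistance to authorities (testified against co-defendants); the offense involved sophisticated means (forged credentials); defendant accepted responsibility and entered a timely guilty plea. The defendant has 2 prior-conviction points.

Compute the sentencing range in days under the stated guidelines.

480-720 days

Base offense level for reckless endangerment: 10.
§1 applies: 10 − 4 = 6.
§2 applies: 6 + 1 = 7.
§4 applies: 7 − 3 = 4.
§5 applies (level before this adjustment is 4 < 23, so +2): 4 + 2 = 6.
Final offense level: 6.
Criminal history: 2 prior points → Category 1 (0-3).
Level 6 falls in the 5-7 band.
Grid: Level 5-7 × Category 1 = 480-720 days.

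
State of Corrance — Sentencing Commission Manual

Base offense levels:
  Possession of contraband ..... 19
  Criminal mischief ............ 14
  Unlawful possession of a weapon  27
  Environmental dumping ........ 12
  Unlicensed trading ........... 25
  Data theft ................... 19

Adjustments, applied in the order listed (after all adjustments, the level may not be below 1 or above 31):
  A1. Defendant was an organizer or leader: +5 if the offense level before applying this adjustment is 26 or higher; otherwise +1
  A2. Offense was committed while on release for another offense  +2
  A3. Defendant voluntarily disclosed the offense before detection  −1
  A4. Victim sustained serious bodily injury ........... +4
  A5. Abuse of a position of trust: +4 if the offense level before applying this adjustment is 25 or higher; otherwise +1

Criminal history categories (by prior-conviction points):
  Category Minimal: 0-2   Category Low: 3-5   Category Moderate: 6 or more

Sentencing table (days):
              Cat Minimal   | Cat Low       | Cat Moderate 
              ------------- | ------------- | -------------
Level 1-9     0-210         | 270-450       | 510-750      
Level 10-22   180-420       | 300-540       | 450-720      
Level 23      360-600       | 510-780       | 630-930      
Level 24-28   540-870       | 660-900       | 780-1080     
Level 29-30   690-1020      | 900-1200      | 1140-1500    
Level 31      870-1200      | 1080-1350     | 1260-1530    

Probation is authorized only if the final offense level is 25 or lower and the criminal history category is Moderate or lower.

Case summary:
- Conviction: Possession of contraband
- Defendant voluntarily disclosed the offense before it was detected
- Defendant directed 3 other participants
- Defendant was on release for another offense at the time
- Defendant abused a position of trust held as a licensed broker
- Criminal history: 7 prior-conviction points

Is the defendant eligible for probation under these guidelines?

Yes

Base offense level for possession of contraband: 19.
A1 applies (level before this adjustment is 19 < 26, so +1): 19 + 1 = 20.
A2 applies: 20 + 2 = 22.
A3 applies: 22 − 1 = 21.
A4 does not apply.
A5 applies (level before this adjustment is 21 < 25, so +1): 21 + 1 = 22.
Final offense level: 22.
Criminal history: 7 prior points → Category Moderate (6+).
Level 22 falls in the 10-22 band.
Grid: Level 10-22 × Category Moderate = 450-720 days.
Probation check: level 22 ≤ 25 and category Moderate ≤ Moderate → eligible.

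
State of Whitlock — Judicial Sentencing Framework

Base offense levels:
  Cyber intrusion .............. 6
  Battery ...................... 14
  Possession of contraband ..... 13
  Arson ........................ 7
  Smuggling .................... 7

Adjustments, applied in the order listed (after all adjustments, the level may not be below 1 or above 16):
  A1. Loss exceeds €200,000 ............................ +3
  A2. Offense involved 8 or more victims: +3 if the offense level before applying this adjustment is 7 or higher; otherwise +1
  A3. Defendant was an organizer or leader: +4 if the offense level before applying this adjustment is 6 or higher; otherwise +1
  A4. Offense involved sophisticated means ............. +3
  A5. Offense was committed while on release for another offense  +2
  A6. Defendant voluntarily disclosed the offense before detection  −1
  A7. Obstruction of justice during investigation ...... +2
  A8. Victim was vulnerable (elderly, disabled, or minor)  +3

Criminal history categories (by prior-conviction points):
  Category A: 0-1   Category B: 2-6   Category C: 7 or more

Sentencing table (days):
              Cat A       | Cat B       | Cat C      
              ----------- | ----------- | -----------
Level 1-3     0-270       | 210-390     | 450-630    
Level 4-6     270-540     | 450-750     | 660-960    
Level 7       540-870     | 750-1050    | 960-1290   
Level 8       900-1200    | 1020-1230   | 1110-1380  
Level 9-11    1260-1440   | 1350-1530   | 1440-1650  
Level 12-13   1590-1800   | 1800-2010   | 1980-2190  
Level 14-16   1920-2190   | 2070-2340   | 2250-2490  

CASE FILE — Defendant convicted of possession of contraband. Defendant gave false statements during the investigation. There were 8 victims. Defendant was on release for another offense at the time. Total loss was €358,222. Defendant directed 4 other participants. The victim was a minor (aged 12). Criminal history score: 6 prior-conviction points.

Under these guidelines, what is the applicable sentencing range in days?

2070-2340 days

Base offense level for possession of contraband: 13.
A1 applies: 13 + 3 = 16.
A2 applies (level before this adjustment is 16 ≥ 7, so +3): 16 + 3 = 19.
A3 applies (level before this adjustment is 19 ≥ 6, so +4): 19 + 4 = 23.
A4 does not apply.
A5 applies: 23 + 2 = 25.
A6 does not apply.
A7 applies: 25 + 2 = 27.
A8 applies: 27 + 3 = 30.
Level 30 exceeds the maximum of 16; capped at 16.
Final offense level: 16.
Criminal history: 6 prior points → Category B (2-6).
Level 16 falls in the 14-16 band.
Grid: Level 14-16 × Category B = 2070-2340 days.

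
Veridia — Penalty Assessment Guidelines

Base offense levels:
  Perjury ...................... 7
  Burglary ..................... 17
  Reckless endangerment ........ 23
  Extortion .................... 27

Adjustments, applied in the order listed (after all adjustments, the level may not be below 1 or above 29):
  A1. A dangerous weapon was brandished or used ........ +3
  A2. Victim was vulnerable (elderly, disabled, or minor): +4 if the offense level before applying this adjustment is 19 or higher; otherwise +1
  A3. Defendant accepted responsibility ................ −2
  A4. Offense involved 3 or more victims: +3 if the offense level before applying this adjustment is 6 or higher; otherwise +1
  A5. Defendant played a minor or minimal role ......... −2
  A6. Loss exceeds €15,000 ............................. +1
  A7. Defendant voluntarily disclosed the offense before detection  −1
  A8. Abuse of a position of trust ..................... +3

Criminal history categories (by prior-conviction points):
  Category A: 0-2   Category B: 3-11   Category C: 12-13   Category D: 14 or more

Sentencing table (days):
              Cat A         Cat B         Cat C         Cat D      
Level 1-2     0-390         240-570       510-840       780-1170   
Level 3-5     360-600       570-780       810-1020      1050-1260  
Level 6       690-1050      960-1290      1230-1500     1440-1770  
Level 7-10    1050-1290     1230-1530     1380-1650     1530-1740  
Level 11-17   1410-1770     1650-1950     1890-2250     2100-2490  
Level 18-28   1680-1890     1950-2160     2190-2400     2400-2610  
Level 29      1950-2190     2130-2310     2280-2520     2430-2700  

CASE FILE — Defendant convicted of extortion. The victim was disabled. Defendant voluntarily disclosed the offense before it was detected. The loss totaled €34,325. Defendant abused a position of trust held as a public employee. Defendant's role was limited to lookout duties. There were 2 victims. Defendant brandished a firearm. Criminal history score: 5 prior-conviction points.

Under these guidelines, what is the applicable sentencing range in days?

2130-2310 days

Base offense level for extortion: 27.
A1 applies: 27 + 3 = 30.
A2 applies (level before this adjustment is 30 ≥ 19, so +4): 30 + 4 = 34.
A5 applies: 34 − 2 = 32.
A6 applies: 32 + 1 = 33.
A7 applies: 33 − 1 = 32.
A8 applies: 32 + 3 = 35.
Level 35 exceeds the maximum of 29; capped at 29.
Final offense level: 29.
Criminal history: 5 prior points → Category B (3-11).
Level 29 falls in the 29 band.
Grid: Level 29 × Category B = 2130-2310 days.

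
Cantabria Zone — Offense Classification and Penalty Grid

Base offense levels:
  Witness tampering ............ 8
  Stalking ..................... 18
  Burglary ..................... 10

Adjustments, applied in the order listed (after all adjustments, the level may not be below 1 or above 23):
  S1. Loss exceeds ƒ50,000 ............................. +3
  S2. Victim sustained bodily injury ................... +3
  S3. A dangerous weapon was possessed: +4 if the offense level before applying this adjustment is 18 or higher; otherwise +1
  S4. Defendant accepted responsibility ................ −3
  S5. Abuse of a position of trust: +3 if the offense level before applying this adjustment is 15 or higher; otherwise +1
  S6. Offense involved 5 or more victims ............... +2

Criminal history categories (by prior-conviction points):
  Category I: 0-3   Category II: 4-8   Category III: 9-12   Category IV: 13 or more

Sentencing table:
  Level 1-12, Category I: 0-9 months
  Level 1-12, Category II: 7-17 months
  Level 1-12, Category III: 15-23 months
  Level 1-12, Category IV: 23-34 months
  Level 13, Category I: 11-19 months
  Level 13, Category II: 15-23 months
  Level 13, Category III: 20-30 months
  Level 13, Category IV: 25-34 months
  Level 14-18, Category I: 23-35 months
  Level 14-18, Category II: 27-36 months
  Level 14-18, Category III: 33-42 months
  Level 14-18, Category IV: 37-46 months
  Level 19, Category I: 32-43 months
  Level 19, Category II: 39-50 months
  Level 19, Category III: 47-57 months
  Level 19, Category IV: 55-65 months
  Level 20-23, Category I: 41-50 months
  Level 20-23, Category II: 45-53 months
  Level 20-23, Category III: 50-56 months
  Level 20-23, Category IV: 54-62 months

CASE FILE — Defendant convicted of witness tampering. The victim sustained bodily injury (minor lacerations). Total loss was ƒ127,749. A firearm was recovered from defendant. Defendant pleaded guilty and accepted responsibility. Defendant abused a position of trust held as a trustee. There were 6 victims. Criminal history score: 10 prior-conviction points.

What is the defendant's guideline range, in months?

33-42 months

Base offense level for witness tampering: 8.
S1 applies: 8 + 3 = 11.
S2 applies: 11 + 3 = 14.
S3 applies (level before this adjustment is 14 < 18, so +1): 14 + 1 = 15.
S4 applies: 15 − 3 = 12.
S5 applies (level before this adjustment is 12 < 15, so +1): 12 + 1 = 13.
S6 applies: 13 + 2 = 15.
Final offense level: 15.
Criminal history: 10 prior points → Category III (9-12).
Level 15 falls in the 14-18 band.
Grid: Level 14-18 × Category III = 33-42 months.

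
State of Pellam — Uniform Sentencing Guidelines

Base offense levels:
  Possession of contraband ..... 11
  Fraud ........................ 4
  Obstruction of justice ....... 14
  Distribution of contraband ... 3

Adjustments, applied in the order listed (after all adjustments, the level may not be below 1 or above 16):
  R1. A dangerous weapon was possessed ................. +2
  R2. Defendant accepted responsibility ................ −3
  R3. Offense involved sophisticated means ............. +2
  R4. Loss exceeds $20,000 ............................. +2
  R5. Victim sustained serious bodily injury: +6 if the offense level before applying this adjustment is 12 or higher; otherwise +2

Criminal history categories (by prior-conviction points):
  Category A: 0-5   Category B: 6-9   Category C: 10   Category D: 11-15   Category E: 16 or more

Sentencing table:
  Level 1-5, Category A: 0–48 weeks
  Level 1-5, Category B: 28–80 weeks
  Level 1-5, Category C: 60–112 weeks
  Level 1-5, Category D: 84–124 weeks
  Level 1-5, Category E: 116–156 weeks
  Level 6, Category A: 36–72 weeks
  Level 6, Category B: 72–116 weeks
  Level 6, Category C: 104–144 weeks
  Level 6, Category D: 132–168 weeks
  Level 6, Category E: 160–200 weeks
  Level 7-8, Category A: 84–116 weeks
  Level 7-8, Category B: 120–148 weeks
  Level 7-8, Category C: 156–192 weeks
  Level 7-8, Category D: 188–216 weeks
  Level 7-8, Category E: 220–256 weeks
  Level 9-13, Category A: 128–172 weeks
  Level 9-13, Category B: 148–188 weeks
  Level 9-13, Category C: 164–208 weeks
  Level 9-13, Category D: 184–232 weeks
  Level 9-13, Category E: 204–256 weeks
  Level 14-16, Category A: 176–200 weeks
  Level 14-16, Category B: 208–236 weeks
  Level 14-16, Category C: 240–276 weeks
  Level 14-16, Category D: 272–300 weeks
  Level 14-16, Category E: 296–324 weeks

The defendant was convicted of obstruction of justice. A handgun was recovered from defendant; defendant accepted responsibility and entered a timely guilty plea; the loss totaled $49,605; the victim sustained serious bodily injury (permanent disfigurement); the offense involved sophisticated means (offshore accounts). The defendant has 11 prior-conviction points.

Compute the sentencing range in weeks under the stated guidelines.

Base offense level for obstruction of justice: 14.
R1 applies: 14 + 2 = 16.
R2 applies: 16 − 3 = 13.
R3 applies: 13 + 2 = 15.
R4 applies: 15 + 2 = 17.
R5 applies (level before this adjustment is 17 ≥ 12, so +6): 17 + 6 = 23.
Level 23 exceeds the maximum of 16; capped at 16.
Final offense level: 16.
Criminal history: 11 prior points → Category D (11-15).
Level 16 falls in the 14-16 band.
Grid: Level 14-16 × Category D = 272-300 weeks.

272-300 weeks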